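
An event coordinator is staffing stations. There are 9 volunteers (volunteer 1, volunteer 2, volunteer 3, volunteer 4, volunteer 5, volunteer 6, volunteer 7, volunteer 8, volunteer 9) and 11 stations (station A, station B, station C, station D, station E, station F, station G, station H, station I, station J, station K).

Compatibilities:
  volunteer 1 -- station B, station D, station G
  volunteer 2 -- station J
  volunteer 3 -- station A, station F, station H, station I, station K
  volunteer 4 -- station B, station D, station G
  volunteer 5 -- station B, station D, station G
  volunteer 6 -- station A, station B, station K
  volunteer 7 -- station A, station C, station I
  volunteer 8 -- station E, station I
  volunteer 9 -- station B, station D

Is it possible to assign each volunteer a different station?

No

The set {volunteer 1, volunteer 4, volunteer 5, volunteer 9} has only 3 neighbours ({station B, station D, station G}), so by Hall's theorem at most 8 of the 9 volunteers can be matched.
Hence no matching covers every volunteer.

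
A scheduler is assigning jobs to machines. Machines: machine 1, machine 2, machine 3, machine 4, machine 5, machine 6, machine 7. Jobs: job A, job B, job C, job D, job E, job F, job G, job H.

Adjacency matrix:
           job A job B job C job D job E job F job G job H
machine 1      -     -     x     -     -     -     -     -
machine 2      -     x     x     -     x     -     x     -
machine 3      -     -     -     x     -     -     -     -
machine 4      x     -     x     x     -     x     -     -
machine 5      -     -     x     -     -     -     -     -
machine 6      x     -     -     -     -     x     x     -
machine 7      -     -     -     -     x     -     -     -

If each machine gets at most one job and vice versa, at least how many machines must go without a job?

1

A valid assignment of size 6: machine 1-job C, machine 2-job G, machine 3-job D, machine 4-job F, machine 6-job A, machine 7-job E.
The set {machine 1, machine 5} has only 1 neighbour ({job C}), so by Hall's theorem at most 6 of the 7 machines can be matched.
That matches 6 of the 7, leaving 1 unmatched; no matching can do better.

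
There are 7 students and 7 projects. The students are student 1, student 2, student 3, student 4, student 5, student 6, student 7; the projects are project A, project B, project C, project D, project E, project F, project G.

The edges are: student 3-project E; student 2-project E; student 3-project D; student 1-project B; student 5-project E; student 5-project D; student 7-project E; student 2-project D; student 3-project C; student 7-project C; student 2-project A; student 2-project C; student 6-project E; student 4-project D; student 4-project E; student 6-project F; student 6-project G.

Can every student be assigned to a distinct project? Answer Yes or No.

The set {student 3, student 4, student 5, student 7} has only 3 neighbours ({project C, project D, project E}), so by Hall's theorem at most 6 of the 7 students can be matched.
Hence no matching covers every student.

No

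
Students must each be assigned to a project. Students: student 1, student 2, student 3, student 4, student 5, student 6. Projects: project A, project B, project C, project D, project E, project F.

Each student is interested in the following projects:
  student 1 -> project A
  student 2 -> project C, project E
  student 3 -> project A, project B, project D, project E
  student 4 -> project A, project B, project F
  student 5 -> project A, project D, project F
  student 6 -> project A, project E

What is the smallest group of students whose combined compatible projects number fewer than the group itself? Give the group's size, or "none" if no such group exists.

none

A matching saturating every student exists, for instance student 1→project A, student 2→project C, student 3→project B, student 4→project F, student 5→project D, student 6→project E.
By Hall's marriage theorem, this means |N(S)| ≥ |S| for every subset S, so no violating subset exists.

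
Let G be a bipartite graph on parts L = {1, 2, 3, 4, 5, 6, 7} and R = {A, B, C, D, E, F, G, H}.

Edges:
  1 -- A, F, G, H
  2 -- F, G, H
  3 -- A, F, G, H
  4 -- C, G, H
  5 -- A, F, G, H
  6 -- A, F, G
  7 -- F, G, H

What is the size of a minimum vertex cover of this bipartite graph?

A maximum matching has 5 edges (e.g. 1–A, 2–H, 3–G, 4–C, 5–F).
By König's theorem the minimum vertex cover has the same size. One such cover is {4, A, F, G, H}.

5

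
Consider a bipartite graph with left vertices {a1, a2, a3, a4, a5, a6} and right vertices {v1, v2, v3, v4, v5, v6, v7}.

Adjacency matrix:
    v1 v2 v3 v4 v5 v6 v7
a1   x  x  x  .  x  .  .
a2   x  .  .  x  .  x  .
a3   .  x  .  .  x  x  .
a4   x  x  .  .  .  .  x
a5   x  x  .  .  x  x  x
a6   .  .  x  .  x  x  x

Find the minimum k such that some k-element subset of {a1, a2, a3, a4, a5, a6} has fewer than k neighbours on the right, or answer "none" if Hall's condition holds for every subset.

A matching saturating every left vertex exists, for instance a1→v3, a2→v4, a3→v2, a4→v7, a5→v1, a6→v6.
By Hall's marriage theorem, this means |N(S)| ≥ |S| for every subset S, so no violating subset exists.

none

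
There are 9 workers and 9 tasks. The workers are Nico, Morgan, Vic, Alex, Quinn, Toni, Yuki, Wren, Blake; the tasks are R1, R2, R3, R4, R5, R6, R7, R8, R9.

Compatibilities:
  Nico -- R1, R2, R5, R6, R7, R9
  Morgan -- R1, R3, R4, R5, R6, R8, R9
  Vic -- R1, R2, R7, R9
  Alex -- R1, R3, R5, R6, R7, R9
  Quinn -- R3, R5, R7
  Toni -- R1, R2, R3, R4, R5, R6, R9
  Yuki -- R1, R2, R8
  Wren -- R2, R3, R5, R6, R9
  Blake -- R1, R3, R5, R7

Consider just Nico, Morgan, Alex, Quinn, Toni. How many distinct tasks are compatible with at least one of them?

9

The union of neighbours of {Nico, Morgan, Alex, Quinn, Toni} is {R1, R2, R3, R4, R5, R6, R7, R8, R9}, which has 9 elements.
Since |N(S)| = 9 ≥ |S| = 5, Hall's condition holds for this subset.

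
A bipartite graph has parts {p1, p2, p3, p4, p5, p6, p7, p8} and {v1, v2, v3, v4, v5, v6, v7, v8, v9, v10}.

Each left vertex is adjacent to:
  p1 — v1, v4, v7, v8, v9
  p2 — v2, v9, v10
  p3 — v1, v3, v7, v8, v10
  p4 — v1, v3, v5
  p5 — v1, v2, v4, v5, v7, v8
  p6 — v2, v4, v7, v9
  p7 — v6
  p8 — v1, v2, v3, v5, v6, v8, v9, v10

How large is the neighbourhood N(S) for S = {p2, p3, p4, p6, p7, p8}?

10

The union of neighbours of {p2, p3, p4, p6, p7, p8} is {v1, v2, v3, v4, v5, v6, v7, v8, v9, v10}, which has 10 elements.
Since |N(S)| = 10 ≥ |S| = 6, Hall's condition holds for this subset.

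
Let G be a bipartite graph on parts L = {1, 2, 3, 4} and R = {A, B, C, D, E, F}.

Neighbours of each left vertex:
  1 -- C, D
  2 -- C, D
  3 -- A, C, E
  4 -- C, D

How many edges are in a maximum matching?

One maximum matching: 1-D, 2-C, 3-E.
The set {1, 2, 4} has only 2 neighbours ({C, D}), so by Hall's theorem at most 3 of the 4 left vertices can be matched.

3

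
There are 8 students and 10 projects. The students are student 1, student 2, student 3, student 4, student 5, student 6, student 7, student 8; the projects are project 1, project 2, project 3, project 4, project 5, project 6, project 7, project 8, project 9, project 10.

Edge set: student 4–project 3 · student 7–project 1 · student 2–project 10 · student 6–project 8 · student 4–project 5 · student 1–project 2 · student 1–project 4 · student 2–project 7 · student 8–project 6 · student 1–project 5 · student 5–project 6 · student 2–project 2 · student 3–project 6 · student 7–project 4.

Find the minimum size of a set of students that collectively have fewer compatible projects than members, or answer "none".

2

Take S = {student 3, student 5}. Its neighbourhood is {project 6}, so |N(S)| = 1 < |S| = 2.
No single vertex violates Hall's condition since each has at least one neighbour, so 2 is the minimum.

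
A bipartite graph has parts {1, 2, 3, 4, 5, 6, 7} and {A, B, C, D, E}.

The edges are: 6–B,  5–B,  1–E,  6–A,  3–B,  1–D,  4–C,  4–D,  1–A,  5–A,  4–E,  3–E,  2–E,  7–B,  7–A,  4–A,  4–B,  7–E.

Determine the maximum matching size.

One maximum matching: 1–D, 2–E, 3–B, 4–C, 5–A.
The set {2, 3, 5, 6, 7} has only 3 neighbours ({A, B, E}), so by Hall's theorem at most 5 of the 7 left vertices can be matched.

5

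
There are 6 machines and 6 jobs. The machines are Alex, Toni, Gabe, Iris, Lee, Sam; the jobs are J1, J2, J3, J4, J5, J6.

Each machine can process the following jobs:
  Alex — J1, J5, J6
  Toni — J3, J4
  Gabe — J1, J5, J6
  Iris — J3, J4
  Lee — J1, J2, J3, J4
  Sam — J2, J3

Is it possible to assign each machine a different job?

Yes

One maximum matching: Alex→J5, Toni→J4, Gabe→J6, Iris→J3, Lee→J1, Sam→J2.
All 6 machines are covered.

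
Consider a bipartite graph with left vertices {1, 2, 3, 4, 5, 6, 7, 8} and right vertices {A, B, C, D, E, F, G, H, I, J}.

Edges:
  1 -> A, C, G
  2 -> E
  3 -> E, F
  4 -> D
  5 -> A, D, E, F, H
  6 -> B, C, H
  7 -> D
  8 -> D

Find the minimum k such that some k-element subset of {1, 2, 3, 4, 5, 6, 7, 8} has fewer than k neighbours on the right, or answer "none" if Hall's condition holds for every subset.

Take S = {4, 7}. Its neighbourhood is {D}, so |N(S)| = 1 < |S| = 2.
No single vertex violates Hall's condition since each has at least one neighbour, so 2 is the minimum.

2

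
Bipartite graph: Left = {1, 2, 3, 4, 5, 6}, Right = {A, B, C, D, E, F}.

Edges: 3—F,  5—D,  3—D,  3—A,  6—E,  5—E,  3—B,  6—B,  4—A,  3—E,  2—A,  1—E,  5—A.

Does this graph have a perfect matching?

The set {2, 4} has only 1 neighbour ({A}), so by Hall's theorem at most 5 of the 6 left vertices can be matched.
Hence no matching covers every left vertex.

No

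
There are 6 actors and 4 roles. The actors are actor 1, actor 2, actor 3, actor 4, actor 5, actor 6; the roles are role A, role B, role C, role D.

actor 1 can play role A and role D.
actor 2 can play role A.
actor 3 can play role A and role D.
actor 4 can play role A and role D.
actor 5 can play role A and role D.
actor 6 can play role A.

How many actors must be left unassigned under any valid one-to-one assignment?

For example, pair actor 1→role D, actor 2→role A.
The set {actor 1, actor 2, actor 3, actor 4, actor 5, actor 6} has only 2 neighbours ({role A, role D}), so by Hall's theorem at most 2 of the 6 actors can be matched.
That matches 2 of the 6, leaving 4 unmatched; no matching can do better.

4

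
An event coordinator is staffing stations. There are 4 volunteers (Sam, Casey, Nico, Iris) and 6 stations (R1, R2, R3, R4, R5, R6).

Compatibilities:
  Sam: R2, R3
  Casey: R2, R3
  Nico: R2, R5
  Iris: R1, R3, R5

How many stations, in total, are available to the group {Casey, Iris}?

The union of neighbours of {Casey, Iris} is {R1, R2, R3, R5}, which has 4 elements.
Since |N(S)| = 4 ≥ |S| = 2, Hall's condition holds for this subset.

4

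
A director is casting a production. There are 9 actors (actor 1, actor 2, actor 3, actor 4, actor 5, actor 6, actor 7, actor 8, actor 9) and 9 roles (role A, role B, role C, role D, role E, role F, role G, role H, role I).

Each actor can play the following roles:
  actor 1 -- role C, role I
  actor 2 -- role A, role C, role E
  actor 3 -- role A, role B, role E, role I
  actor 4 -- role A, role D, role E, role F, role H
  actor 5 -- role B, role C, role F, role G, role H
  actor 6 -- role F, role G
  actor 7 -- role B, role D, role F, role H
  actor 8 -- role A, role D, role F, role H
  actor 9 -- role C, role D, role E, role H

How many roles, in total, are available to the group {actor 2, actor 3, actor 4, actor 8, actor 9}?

The union of neighbours of {actor 2, actor 3, actor 4, actor 8, actor 9} is {role A, role B, role C, role D, role E, role F, role H, role I}, which has 8 elements.
Since |N(S)| = 8 ≥ |S| = 5, Hall's condition holds for this subset.

8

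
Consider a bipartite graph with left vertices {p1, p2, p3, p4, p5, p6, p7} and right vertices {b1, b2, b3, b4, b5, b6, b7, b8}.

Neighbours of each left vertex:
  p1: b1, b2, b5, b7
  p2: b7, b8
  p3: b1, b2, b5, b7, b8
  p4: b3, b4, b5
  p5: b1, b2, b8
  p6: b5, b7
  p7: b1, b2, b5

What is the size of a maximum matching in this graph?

One maximum matching: p1-b7, p2-b8, p3-b1, p4-b3, p5-b2, p6-b5.
The set {p1, p2, p3, p5, p6, p7} has only 5 neighbours ({b1, b2, b5, b7, b8}), so by Hall's theorem at most 6 of the 7 left vertices can be matched.

6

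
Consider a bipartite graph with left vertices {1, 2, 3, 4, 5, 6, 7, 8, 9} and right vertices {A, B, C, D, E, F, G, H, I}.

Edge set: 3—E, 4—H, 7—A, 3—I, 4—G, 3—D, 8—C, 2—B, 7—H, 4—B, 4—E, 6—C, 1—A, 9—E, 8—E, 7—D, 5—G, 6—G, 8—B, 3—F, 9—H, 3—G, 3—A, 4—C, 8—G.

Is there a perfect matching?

The set {2, 4, 5, 6, 8, 9} has only 5 neighbours ({B, C, E, G, H}), so by Hall's theorem at most 8 of the 9 left vertices can be matched.
Hence no matching covers every left vertex.

No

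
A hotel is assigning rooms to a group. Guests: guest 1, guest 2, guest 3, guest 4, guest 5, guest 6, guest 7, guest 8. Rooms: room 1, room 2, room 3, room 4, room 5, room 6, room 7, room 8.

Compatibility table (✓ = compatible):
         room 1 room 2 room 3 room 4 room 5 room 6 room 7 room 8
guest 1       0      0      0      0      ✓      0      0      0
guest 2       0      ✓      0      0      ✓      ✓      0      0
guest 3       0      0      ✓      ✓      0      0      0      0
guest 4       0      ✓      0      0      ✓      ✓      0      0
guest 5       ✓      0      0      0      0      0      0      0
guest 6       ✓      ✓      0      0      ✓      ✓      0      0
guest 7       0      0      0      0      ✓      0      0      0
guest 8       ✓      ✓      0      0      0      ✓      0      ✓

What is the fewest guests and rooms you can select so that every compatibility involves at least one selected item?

{guest 3, guest 8, room 1, room 2, room 5, room 6} is a vertex cover of size 6: every edge has an endpoint in this set.
No smaller cover exists because guest 1–room 5, guest 2–room 2, guest 3–room 3, guest 4–room 6, guest 5–room 1, guest 8–room 8 is a matching of size 6, and a cover must include an endpoint of each of these disjoint edges (König's theorem).

6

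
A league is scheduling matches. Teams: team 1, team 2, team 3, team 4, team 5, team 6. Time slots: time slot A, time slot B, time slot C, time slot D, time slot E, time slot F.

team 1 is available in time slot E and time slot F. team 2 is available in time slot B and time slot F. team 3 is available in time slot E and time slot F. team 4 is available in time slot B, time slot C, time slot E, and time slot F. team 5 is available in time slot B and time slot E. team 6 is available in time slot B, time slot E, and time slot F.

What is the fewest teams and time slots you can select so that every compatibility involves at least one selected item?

4

The 4 edges team 1–time slot E, team 2–time slot B, team 3–time slot F, team 4–time slot C form a matching, so any vertex cover needs at least 4 vertices (one per matched edge).
Conversely {team 4, time slot B, time slot E, time slot F} meets every edge and has exactly 4 vertices, so 4 is optimal.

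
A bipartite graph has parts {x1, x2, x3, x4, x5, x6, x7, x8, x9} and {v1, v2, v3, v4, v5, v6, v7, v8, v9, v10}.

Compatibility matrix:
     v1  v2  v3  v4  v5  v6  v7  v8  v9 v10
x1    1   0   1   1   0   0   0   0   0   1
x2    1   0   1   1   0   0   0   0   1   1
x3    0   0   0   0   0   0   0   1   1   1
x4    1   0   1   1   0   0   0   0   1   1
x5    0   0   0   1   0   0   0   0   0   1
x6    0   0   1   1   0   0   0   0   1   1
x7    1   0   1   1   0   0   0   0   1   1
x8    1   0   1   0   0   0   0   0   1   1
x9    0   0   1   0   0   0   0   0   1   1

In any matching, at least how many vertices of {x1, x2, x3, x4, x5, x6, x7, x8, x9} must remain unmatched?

One maximum matching: x1→v1, x2→v3, x3→v8, x4→v9, x5→v4, x6→v10.
The set {x1, x2, x4, x5, x6, x7, x8, x9} has only 5 neighbours ({v1, v10, v3, v4, v9}), so by Hall's theorem at most 6 of the 9 left vertices can be matched.
That matches 6 of the 9, leaving 3 unmatched; no matching can do better.

3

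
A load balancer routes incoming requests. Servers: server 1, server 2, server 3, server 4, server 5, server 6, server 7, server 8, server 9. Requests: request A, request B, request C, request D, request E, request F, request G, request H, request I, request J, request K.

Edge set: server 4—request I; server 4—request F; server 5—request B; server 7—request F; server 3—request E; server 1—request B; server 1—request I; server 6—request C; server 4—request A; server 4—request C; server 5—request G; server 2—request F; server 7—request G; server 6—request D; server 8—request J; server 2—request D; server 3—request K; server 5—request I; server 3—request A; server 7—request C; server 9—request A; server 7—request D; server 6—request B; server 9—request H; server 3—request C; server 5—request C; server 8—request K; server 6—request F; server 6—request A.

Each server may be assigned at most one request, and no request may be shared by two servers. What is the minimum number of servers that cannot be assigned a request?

For example, pair server 1–request I, server 2–request D, server 3–request K, server 4–request A, server 5–request G, server 6–request C, server 7–request F, server 8–request J, server 9–request H.
This saturates every server, so 9 is the maximum.
That matches 9 of the 9, leaving 0 unmatched; no matching can do better.

0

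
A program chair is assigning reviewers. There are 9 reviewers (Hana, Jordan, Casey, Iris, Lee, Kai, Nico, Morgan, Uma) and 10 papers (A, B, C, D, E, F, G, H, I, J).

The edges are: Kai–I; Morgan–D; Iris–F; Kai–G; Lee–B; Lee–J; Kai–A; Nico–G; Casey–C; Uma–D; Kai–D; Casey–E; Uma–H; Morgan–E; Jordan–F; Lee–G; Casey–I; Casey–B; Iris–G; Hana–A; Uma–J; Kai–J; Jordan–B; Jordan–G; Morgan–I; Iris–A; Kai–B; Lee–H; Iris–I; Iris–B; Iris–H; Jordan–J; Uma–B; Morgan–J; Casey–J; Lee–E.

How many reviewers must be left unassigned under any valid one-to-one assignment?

0

One maximum matching: Hana-A, Jordan-F, Casey-E, Iris-H, Lee-J, Kai-I, Nico-G, Morgan-D, Uma-B.
All 9 reviewers are matched, so no larger matching exists.
That matches 9 of the 9, leaving 0 unmatched; no matching can do better.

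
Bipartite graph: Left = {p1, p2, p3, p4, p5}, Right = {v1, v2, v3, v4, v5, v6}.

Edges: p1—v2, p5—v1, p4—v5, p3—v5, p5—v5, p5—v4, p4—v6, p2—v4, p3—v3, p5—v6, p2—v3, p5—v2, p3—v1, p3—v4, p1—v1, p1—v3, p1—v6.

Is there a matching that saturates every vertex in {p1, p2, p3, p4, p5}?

Yes

For example, pair p1–v1, p2–v3, p3–v4, p4–v6, p5–v2.
Every left vertex is matched, so this matching saturates all of them.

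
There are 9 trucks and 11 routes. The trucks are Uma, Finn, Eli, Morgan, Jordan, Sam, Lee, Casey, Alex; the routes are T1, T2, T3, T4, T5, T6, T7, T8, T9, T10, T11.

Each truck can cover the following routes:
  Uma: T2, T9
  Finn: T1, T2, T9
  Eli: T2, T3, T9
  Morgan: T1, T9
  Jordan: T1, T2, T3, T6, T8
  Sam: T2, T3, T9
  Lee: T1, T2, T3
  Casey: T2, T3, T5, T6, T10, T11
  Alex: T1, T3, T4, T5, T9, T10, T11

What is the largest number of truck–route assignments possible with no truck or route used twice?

A valid assignment of size 7: Uma→T2, Finn→T1, Eli→T3, Morgan→T9, Jordan→T6, Casey→T5, Alex→T10.
The set {Uma, Finn, Eli, Morgan, Sam, Lee} has only 4 neighbours ({T1, T2, T3, T9}), so by Hall's theorem at most 7 of the 9 trucks can be matched.

7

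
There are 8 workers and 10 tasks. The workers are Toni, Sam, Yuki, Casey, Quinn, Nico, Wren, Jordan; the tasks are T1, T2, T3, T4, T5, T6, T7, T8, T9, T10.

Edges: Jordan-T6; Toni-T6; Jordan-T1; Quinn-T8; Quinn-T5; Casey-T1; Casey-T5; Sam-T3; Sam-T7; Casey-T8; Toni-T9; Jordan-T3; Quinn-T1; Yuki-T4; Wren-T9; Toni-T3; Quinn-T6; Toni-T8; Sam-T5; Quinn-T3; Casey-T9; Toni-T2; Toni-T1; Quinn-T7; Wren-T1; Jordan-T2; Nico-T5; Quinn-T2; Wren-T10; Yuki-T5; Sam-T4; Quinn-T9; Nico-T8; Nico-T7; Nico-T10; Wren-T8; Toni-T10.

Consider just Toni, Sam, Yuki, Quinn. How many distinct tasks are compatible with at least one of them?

10

The union of neighbours of {Toni, Sam, Yuki, Quinn} is {T1, T2, T3, T4, T5, T6, T7, T8, T9, T10}, which has 10 elements.
Since |N(S)| = 10 ≥ |S| = 4, Hall's condition holds for this subset.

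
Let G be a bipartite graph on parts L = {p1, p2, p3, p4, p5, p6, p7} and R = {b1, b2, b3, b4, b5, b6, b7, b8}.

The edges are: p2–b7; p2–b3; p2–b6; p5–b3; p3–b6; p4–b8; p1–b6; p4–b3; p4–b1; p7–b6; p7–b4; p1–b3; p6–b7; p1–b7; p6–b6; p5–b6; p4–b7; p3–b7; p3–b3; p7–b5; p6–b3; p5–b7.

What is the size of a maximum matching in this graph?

5

A valid assignment of size 5: p1–b7, p2–b6, p3–b3, p4–b8, p7–b5.
The set {p1, p2, p3, p5, p6} has only 3 neighbours ({b3, b6, b7}), so by Hall's theorem at most 5 of the 7 left vertices can be matched.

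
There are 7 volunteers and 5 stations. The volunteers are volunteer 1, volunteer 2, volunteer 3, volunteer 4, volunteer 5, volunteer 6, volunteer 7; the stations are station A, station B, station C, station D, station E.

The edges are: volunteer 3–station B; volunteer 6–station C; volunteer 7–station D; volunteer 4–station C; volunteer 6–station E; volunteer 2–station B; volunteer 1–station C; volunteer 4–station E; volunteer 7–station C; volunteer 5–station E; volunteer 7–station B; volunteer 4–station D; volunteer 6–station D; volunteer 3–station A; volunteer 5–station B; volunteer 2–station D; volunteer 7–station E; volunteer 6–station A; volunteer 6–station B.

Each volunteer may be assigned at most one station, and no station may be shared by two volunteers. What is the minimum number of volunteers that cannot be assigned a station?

2

One maximum matching: volunteer 1–station C, volunteer 2–station D, volunteer 3–station A, volunteer 4–station E, volunteer 5–station B.
The set {volunteer 1, volunteer 2, volunteer 3, volunteer 4, volunteer 5, volunteer 6, volunteer 7} has only 5 neighbours ({station A, station B, station C, station D, station E}), so by Hall's theorem at most 5 of the 7 volunteers can be matched.
That matches 5 of the 7, leaving 2 unmatched; no matching can do better.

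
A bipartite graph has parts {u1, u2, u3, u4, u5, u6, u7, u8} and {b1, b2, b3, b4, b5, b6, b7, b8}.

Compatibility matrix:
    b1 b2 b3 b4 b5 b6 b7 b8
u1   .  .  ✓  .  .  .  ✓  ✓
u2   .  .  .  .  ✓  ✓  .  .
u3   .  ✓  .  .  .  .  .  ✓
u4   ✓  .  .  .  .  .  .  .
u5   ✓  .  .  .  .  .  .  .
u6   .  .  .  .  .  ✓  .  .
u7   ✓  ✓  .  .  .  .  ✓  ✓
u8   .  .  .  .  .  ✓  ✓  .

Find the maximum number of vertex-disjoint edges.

For example, pair u1→b3, u2→b5, u3→b2, u4→b1, u6→b6, u7→b8, u8→b7.
The set {u4, u5} has only 1 neighbour ({b1}), so by Hall's theorem at most 7 of the 8 left vertices can be matched.

7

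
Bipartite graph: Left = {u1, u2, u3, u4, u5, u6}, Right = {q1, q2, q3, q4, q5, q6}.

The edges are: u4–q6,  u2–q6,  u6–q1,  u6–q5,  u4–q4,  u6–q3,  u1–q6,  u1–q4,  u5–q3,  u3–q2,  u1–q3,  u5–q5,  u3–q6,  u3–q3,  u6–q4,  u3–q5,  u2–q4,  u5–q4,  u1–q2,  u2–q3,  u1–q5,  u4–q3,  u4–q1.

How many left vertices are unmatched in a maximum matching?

A valid assignment of size 6: u1→q2, u2→q3, u3→q6, u4→q1, u5→q5, u6→q4.
All 6 left vertices are matched, so no larger matching exists.
That matches 6 of the 6, leaving 0 unmatched; no matching can do better.

0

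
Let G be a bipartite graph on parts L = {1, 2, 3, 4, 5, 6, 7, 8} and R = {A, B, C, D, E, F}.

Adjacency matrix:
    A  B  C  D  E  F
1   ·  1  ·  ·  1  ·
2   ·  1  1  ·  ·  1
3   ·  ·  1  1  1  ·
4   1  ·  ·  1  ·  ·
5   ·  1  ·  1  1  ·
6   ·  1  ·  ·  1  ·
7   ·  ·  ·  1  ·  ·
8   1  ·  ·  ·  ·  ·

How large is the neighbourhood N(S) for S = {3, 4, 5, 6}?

5

The union of neighbours of {3, 4, 5, 6} is {A, B, C, D, E}, which has 5 elements.
Since |N(S)| = 5 ≥ |S| = 4, Hall's condition holds for this subset.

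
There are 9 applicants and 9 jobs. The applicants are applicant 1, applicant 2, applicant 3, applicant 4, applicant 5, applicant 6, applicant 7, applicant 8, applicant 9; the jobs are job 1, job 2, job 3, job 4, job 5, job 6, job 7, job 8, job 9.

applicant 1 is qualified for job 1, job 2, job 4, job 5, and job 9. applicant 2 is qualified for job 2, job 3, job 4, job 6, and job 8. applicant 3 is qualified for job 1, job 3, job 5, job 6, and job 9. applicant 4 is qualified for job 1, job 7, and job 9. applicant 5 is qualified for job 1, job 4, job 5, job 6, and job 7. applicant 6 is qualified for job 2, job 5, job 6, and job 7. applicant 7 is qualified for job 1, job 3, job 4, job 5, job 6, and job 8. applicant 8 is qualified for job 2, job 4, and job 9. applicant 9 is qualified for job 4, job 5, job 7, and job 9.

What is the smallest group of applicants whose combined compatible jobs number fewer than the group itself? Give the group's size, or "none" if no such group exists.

none

A matching saturating every applicant exists, for instance applicant 1→job 2, applicant 2→job 3, applicant 3→job 1, applicant 4→job 7, applicant 5→job 5, applicant 6→job 6, applicant 7→job 8, applicant 8→job 4, applicant 9→job 9.
By Hall's marriage theorem, this means |N(S)| ≥ |S| for every subset S, so no violating subset exists.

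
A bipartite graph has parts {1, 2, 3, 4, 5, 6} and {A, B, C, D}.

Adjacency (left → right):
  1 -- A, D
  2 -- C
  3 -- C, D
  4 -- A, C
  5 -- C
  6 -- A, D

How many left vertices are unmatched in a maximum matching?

3

A valid assignment of size 3: 1→A, 2→C, 3→D.
The set {1, 2, 3, 4, 5, 6} has only 3 neighbours ({A, C, D}), so by Hall's theorem at most 3 of the 6 left vertices can be matched.
That matches 3 of the 6, leaving 3 unmatched; no matching can do better.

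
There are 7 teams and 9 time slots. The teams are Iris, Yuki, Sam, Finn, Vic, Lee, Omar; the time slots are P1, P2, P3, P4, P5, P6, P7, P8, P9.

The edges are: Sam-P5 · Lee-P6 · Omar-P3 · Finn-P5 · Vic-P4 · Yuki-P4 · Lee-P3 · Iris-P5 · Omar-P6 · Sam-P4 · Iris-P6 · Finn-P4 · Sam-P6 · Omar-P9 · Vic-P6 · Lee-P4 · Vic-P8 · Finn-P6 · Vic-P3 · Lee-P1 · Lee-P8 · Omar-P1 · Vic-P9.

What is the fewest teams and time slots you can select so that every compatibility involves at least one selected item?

The 6 edges Iris–P6, Yuki–P4, Sam–P5, Vic–P8, Lee–P3, Omar–P1 form a matching, so any vertex cover needs at least 6 vertices (one per matched edge).
Conversely {Vic, Lee, Omar, P4, P5, P6} meets every edge and has exactly 6 vertices, so 6 is optimal.

6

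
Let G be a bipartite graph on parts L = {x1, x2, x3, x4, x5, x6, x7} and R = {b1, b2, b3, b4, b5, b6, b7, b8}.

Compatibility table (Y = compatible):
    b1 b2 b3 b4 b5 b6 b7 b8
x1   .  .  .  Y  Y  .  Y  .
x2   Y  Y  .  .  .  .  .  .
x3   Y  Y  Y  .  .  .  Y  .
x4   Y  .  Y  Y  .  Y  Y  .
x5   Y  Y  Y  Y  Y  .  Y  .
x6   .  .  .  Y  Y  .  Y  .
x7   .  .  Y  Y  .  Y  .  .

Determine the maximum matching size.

7

For example, pair x1-b5, x2-b2, x3-b7, x4-b6, x5-b1, x6-b4, x7-b3.
All 7 left vertices are matched, so no larger matching exists.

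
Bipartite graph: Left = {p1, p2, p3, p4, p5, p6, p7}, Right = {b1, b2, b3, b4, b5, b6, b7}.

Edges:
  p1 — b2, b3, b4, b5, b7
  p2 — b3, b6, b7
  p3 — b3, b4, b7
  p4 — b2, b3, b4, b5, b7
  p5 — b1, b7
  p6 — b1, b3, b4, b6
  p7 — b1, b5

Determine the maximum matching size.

7

A valid assignment of size 7: p1-b2, p2-b6, p3-b3, p4-b7, p5-b1, p6-b4, p7-b5.
All 7 left vertices are matched, so no larger matching exists.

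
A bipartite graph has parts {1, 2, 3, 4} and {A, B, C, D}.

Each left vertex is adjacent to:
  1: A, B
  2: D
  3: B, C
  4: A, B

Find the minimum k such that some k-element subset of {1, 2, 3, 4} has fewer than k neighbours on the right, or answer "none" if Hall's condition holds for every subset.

A matching saturating every left vertex exists, for instance 1→A, 2→D, 3→C, 4→B.
By Hall's marriage theorem, this means |N(S)| ≥ |S| for every subset S, so no violating subset exists.

none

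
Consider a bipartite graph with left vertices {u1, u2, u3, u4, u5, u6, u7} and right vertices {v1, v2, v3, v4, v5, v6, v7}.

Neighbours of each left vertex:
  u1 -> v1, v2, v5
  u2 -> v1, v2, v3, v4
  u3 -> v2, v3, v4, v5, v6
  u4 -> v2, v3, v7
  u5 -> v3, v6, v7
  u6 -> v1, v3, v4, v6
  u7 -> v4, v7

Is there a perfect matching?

Yes

For example, pair u1-v5, u2-v2, u3-v4, u4-v3, u5-v6, u6-v1, u7-v7.
Every left vertex is matched, so this is a perfect matching.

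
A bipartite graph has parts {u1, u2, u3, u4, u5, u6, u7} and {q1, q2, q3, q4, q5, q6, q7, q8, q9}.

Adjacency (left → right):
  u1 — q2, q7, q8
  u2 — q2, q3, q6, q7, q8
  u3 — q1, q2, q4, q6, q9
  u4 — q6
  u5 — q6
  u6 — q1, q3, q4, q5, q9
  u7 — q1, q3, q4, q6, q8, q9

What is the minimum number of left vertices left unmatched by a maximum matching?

1

For example, pair u1→q8, u2→q7, u3→q1, u4→q6, u6→q4, u7→q9.
The set {u4, u5} has only 1 neighbour ({q6}), so by Hall's theorem at most 6 of the 7 left vertices can be matched.
That matches 6 of the 7, leaving 1 unmatched; no matching can do better.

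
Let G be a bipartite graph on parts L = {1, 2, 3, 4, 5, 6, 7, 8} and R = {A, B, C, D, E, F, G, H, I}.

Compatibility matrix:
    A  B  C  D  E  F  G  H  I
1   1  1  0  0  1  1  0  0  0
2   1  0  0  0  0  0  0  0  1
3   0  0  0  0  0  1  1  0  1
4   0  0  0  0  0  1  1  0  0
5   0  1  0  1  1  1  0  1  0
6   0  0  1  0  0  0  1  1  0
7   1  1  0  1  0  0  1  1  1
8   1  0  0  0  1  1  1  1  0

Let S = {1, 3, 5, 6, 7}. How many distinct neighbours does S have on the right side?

The union of neighbours of {1, 3, 5, 6, 7} is {A, B, C, D, E, F, G, H, I}, which has 9 elements.
Since |N(S)| = 9 ≥ |S| = 5, Hall's condition holds for this subset.

9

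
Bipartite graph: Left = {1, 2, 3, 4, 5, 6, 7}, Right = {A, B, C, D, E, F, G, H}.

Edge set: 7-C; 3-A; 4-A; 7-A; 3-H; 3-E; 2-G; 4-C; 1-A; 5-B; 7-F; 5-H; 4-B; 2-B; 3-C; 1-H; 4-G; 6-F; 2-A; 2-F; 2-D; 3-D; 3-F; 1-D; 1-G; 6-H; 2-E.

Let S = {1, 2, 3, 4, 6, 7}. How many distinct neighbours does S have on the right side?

8

The union of neighbours of {1, 2, 3, 4, 6, 7} is {A, B, C, D, E, F, G, H}, which has 8 elements.
Since |N(S)| = 8 ≥ |S| = 6, Hall's condition holds for this subset.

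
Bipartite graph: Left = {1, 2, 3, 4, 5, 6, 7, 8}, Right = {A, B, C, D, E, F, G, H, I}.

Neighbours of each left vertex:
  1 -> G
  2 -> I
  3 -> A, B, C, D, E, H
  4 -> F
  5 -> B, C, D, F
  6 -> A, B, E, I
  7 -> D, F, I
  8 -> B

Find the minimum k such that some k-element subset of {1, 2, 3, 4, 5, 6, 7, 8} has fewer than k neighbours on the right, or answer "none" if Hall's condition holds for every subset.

none

A matching saturating every left vertex exists, for instance 1→G, 2→I, 3→A, 4→F, 5→C, 6→E, 7→D, 8→B.
By Hall's marriage theorem, this means |N(S)| ≥ |S| for every subset S, so no violating subset exists.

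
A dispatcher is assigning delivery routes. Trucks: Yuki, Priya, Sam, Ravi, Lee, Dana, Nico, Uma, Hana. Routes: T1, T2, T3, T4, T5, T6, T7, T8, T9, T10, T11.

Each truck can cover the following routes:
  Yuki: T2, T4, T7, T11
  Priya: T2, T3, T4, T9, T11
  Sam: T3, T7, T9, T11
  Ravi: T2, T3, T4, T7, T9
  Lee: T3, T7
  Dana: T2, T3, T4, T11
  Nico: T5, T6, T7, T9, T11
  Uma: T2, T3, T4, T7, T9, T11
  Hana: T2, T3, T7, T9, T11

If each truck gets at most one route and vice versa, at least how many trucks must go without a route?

2

For example, pair Yuki→T2, Priya→T11, Sam→T9, Ravi→T7, Lee→T3, Dana→T4, Nico→T5.
The set {Yuki, Priya, Sam, Ravi, Lee, Dana, Uma, Hana} has only 6 neighbours ({T11, T2, T3, T4, T7, T9}), so by Hall's theorem at most 7 of the 9 trucks can be matched.
That matches 7 of the 9, leaving 2 unmatched; no matching can do better.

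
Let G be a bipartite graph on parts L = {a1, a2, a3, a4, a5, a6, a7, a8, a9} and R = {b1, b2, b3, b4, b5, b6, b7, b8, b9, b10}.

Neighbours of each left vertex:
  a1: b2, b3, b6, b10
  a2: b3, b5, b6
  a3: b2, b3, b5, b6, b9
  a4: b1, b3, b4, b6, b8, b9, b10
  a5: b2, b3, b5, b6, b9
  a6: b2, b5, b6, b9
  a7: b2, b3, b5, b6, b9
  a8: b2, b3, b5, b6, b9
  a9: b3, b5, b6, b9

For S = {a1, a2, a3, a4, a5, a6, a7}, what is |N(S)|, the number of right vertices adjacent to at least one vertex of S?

The union of neighbours of {a1, a2, a3, a4, a5, a6, a7} is {b1, b2, b3, b4, b5, b6, b8, b9, b10}, which has 9 elements.
Since |N(S)| = 9 ≥ |S| = 7, Hall's condition holds for this subset.

9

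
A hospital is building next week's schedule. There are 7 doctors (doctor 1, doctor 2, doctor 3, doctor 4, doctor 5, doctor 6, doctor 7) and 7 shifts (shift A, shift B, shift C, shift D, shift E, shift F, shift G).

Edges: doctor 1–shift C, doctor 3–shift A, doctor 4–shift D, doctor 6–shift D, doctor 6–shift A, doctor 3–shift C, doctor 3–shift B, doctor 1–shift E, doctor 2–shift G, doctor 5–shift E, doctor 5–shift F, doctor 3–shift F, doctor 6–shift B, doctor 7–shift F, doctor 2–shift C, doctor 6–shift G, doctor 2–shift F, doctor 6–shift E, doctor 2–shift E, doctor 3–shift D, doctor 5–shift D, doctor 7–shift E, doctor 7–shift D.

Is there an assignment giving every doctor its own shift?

A valid assignment of size 7: doctor 1-shift C, doctor 2-shift G, doctor 3-shift B, doctor 4-shift D, doctor 5-shift F, doctor 6-shift A, doctor 7-shift E.
All 7 doctors are covered.

Yes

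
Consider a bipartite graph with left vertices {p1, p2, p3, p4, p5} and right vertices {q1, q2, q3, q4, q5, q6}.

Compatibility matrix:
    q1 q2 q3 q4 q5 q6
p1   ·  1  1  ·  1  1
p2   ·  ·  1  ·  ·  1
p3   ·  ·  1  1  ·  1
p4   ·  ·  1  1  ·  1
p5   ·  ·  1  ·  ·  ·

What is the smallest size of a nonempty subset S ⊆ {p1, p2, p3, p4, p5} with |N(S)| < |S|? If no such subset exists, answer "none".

Take S = {p2, p3, p4, p5}. Its neighbourhood is {q3, q4, q6}, so |N(S)| = 3 < |S| = 4.
Every subset of size less than 4 has at least as many neighbours as members, so 4 is the minimum.

4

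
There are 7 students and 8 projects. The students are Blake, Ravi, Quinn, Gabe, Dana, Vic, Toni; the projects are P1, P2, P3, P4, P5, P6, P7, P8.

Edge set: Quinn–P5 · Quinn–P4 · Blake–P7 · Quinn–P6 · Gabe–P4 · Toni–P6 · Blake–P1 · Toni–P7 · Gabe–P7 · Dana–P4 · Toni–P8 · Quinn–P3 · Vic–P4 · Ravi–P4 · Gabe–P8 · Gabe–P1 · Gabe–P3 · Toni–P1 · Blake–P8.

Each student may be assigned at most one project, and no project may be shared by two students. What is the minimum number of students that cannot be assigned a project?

A valid assignment of size 5: Blake-P7, Ravi-P4, Quinn-P5, Gabe-P3, Toni-P1.
The set {Ravi, Dana, Vic} has only 1 neighbour ({P4}), so by Hall's theorem at most 5 of the 7 students can be matched.
That matches 5 of the 7, leaving 2 unmatched; no matching can do better.

2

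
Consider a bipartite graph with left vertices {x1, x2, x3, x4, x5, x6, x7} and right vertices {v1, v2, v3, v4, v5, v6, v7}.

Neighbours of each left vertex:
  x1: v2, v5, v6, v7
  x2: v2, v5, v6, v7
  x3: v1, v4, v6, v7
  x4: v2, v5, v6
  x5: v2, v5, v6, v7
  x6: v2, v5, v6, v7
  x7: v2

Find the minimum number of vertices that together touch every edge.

5

{x3, v2, v5, v6, v7} is a vertex cover of size 5: every edge has an endpoint in this set.
No smaller cover exists because x1–v7, x2–v5, x3–v1, x4–v6, x5–v2 is a matching of size 5, and a cover must include an endpoint of each of these disjoint edges (König's theorem).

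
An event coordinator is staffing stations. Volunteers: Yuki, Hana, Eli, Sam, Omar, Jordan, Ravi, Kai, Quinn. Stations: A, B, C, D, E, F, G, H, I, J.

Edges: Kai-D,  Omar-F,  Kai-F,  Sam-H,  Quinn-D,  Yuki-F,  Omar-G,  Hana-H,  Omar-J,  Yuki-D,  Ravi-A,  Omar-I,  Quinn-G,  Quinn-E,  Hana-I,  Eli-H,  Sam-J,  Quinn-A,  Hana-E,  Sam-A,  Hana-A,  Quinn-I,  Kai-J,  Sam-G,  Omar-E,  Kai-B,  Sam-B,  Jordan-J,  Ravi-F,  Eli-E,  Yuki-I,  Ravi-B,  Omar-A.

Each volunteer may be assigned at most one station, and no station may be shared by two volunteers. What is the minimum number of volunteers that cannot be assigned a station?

0

For example, pair Yuki-D, Hana-I, Eli-E, Sam-H, Omar-A, Jordan-J, Ravi-F, Kai-B, Quinn-G.
This saturates every volunteer, so 9 is the maximum.
That matches 9 of the 9, leaving 0 unmatched; no matching can do better.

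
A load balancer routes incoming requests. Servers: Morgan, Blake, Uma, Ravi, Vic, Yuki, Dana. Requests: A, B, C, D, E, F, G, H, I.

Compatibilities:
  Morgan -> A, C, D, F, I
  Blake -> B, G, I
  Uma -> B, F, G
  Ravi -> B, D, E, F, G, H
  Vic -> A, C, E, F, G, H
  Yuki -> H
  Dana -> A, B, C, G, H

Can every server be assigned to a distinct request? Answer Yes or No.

Yes

For example, pair Morgan-F, Blake-I, Uma-B, Ravi-E, Vic-A, Yuki-H, Dana-G.
All 7 servers are covered.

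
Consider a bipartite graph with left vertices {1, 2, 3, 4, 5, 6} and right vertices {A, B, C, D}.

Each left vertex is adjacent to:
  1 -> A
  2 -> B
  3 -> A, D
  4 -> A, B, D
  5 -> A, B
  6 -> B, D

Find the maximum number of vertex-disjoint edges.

3

A valid assignment of size 3: 1-A, 2-B, 3-D.
The set {1, 2, 3, 4, 5, 6} has only 3 neighbours ({A, B, D}), so by Hall's theorem at most 3 of the 6 left vertices can be matched.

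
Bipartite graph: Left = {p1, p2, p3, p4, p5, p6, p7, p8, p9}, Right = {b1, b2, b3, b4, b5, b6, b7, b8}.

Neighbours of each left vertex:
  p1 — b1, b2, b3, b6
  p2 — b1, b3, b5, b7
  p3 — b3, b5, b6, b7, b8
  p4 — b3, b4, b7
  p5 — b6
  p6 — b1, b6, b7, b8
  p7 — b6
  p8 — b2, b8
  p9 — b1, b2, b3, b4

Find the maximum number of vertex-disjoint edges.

8

One maximum matching: p1→b1, p2→b7, p3→b5, p4→b4, p5→b6, p6→b8, p8→b2, p9→b3.
The set {p5, p7} has only 1 neighbour ({b6}), so by Hall's theorem at most 8 of the 9 left vertices can be matched.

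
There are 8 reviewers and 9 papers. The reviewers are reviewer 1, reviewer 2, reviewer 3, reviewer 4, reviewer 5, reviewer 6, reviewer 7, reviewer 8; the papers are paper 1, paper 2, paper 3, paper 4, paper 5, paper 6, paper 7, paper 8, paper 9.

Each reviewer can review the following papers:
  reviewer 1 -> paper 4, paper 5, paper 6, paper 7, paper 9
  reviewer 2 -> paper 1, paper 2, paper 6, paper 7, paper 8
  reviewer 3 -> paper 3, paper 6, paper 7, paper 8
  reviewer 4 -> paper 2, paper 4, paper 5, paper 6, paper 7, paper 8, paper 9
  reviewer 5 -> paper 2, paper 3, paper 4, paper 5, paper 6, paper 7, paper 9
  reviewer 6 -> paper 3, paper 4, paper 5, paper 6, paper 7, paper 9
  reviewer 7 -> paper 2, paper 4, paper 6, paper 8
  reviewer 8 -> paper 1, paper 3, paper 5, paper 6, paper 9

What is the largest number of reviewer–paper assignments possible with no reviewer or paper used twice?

8

A valid assignment of size 8: reviewer 1–paper 5, reviewer 2–paper 1, reviewer 3–paper 7, reviewer 4–paper 9, reviewer 5–paper 3, reviewer 6–paper 4, reviewer 7–paper 2, reviewer 8–paper 6.
All 8 reviewers are matched, so no larger matching exists.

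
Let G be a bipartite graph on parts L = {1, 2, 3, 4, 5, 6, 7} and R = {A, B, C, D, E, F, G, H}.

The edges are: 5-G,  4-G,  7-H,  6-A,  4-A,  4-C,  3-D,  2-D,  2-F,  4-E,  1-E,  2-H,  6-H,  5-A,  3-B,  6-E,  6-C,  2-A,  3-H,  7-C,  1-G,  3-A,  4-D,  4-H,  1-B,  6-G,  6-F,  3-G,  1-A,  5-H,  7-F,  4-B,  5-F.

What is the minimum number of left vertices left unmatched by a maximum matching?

0

For example, pair 1–B, 2–D, 3–H, 4–E, 5–G, 6–A, 7–F.
This saturates every left vertex, so 7 is the maximum.
That matches 7 of the 7, leaving 0 unmatched; no matching can do better.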